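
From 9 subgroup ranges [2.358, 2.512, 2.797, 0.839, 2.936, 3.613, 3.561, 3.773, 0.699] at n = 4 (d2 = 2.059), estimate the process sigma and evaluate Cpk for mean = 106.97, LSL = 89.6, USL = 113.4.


R_bar = (2.358 + 2.512 + 2.797 + 0.839 + 2.936 + 3.613 + 3.561 + 3.773 + 0.699) / 9 = 2.5653333
sigma = R_bar / d2 = 2.5653333 / 2.059 = 1.2459122
Cp = (USL - LSL)/(6*sigma) = (113.4 - 89.6)/(6*1.2459122) = 3.1837
Cpu = (113.4 - 106.97)/(3*1.2459122) = 1.7203
Cpl = (106.97 - 89.6)/(3*1.2459122) = 4.6472
Cpk = min(Cpu, Cpl) = 1.7203

1.7203


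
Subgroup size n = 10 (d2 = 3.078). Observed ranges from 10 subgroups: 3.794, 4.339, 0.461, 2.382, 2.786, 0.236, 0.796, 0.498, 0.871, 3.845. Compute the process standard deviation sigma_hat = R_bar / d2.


R_bar = (3.794 + 4.339 + 0.461 + 2.382 + 2.786 + 0.236 + 0.796 + 0.498 + 0.871 + 3.845) / 10
R_bar = 20.008 / 10 = 2.0008
sigma_hat = R_bar / d2 = 2.0008 / 3.078 = 0.6500

0.6500


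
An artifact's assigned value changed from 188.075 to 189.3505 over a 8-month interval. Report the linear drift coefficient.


rate = (v2 - v1) / months
= (189.3505 - 188.075) / 8
= 1.2755 / 8
= 0.1594

0.1594


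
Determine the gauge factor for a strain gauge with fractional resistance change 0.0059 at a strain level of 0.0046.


GF = (dR/R) / epsilon
= 0.0059 / 0.0046
= 1.2826

1.2826


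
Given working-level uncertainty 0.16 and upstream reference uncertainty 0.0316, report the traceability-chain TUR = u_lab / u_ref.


TUR = u_lab / u_ref
= 0.16 / 0.0316
= 5.0633

5.0633


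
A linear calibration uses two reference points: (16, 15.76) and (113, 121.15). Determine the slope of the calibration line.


slope = (y2 - y1) / (x2 - x1)
= (121.15 - 15.76) / (113 - 16)
= 105.3900 / 97
= 1.0865

1.0865


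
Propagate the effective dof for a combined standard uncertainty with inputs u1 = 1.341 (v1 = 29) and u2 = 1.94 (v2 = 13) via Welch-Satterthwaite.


uc = sqrt(u1^2 + u2^2) = sqrt(1.341^2 + 1.94^2) = 2.3583641
v_eff = uc^4 / (u1^4/v1 + u2^4/v2)
= 2.3583641^4 / (1.341^4/29 + 1.94^4/13)
= 30.934523 / 1.201102
v_eff = 25.7551

25.7551


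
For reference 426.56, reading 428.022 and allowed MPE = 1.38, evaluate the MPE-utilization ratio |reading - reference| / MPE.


e = indication - reference = 428.022 - 426.56 = 1.4620
|e| = 1.4620
ratio = |e| / MPE = 1.4620 / 1.38
ratio = 1.0594

1.0594


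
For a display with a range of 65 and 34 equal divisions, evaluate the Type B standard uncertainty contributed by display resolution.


resolution = range / divisions
resolution = 65 / 34 = 1.9117647
u_res = resolution / (2*sqrt(3))
u_res = 1.9117647 / 3.4641016
u_res = 0.5519

0.5519


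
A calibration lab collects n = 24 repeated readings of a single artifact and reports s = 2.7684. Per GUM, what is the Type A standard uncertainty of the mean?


u_A = s / sqrt(n)
u_A = 2.7684 / sqrt(24)
u_A = 2.7684 / 4.8989795
u_A = 0.5651

0.5651


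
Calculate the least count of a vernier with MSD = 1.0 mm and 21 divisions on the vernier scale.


LC = MSD / n_div
= 1.0 / 21
= 0.0476

0.0476


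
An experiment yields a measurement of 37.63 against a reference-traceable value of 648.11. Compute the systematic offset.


Systematic error = measured - true
= 37.63 - 648.11
= -610.4800

-610.4800


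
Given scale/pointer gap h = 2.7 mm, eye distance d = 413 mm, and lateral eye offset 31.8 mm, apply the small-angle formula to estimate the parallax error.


error = h * offset / d
= 2.7 * 31.8 / 413
= 0.2079

0.2079


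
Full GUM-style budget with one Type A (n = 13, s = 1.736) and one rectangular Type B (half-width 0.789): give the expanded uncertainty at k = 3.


u_A = s / sqrt(n) = 1.736 / sqrt(13) = 0.48147977
u_B = half_width / sqrt(3) = 0.789 / sqrt(3) = 0.45552936
uc = sqrt(u_A^2 + u_B^2) = sqrt(0.48147977^2 + 0.45552936^2) = 0.66281956
U = k * uc = 3 * 0.66281956
U = 1.9885

1.9885


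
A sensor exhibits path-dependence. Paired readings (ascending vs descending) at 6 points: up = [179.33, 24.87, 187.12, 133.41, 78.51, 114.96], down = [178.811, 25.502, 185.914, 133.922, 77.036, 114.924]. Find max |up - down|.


|179.33 - 178.811| = 0.5190
|24.87 - 25.502| = 0.6320
|187.12 - 185.914| = 1.2060
|133.41 - 133.922| = 0.5120
|78.51 - 77.036| = 1.4740
|114.96 - 114.924| = 0.0360
hysteresis = max(diffs) = 1.4740

1.4740


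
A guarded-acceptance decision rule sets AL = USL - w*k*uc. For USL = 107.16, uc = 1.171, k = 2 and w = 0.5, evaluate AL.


U = k * uc = 2 * 1.171 = 2.342
guard band g = w * U = 0.5 * 2.342 = 1.171
AL = USL - g = 107.16 - 1.171
AL = 105.9890

105.9890


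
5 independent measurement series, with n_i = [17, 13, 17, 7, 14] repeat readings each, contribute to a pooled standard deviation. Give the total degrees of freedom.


nu = sum_i (n_i - 1)
nu = ((17 - 1) + (13 - 1) + (17 - 1) + (7 - 1) + (14 - 1))
nu = 16 + 12 + 16 + 6 + 13
nu = 63

63


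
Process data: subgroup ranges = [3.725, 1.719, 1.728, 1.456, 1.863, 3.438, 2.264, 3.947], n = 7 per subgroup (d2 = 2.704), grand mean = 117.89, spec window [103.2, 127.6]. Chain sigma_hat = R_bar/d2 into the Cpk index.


R_bar = (3.725 + 1.719 + 1.728 + 1.456 + 1.863 + 3.438 + 2.264 + 3.947) / 8 = 2.5175
sigma = R_bar / d2 = 2.5175 / 2.704 = 0.93102811
Cp = (USL - LSL)/(6*sigma) = (127.6 - 103.2)/(6*0.93102811) = 4.3679
Cpu = (127.6 - 117.89)/(3*0.93102811) = 3.4764
Cpl = (117.89 - 103.2)/(3*0.93102811) = 5.2594
Cpk = min(Cpu, Cpl) = 3.4764

3.4764


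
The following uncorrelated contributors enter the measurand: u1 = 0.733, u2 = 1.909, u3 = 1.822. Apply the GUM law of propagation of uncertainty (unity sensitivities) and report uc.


uc = sqrt(0.733^2 + 1.909^2 + 1.822^2)
uc = sqrt(7.501254)
uc = 2.7388

2.7388


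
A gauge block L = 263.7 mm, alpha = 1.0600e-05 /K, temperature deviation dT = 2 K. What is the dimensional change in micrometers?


dL = L * alpha * dT
= 263.7 * 1.0600e-05 * 2
= 0.0055904 mm
dL_um = 0.0055904 * 1000 = 5.5904 um

5.5904


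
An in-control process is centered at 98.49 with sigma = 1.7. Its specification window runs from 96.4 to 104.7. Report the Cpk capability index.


Cpu = (USL - mean) / (3*sigma) = (104.7 - 98.49) / (3*1.7) = 1.2176
Cpl = (mean - LSL) / (3*sigma) = (98.49 - 96.4) / (3*1.7) = 0.4098
Cpk = min(Cpu, Cpl) = 0.4098

0.4098


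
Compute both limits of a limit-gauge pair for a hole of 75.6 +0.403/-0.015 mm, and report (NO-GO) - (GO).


GO = nominal - lower_tol (smallest hole = maximum material condition)
GO = 75.6 - 0.015 = 75.585
NO-GO = nominal + upper_tol (largest hole = least material condition)
NO-GO = 75.6 + 0.403 = 76.003
spread = NO-GO - GO = 76.003 - 75.585 = 0.4180

0.4180


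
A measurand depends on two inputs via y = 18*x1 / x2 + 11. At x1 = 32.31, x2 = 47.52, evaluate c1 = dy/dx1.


y = 18*x1 / x2 + 11
dy/dx1 = 18/x2
Evaluate at x2 = 47.52: c1 = 18 / 47.52
c1 = 0.3788

0.3788


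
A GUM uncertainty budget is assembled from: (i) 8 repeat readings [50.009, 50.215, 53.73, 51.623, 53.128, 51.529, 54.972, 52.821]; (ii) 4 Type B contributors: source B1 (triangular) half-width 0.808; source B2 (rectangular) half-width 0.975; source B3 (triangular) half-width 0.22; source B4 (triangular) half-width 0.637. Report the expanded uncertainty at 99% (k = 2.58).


mean = (50.009 + 50.215 + 53.73 + 51.623 + 53.128 + 51.529 + 54.972 + 52.821) / 8 = 52.253375
s = sqrt(sum((x - mean)^2)/(n-1)) = 1.7226555
u_A = s / sqrt(n) = 1.7226555 / sqrt(8) = 0.60905069
u_B1 = 0.808 / sqrt(6) = 0.32986462
u_B2 = 0.975 / sqrt(3) = 0.56291651
u_B3 = 0.22 / sqrt(6) = 0.089814624
u_B4 = 0.637 / sqrt(6) = 0.26005416
uc = sqrt(0.60905069^2 + 0.32986462^2 + 0.56291651^2 + 0.089814624^2 + 0.26005416^2) = 0.93398246
U = k * uc = 2.58 * 0.93398246
U = 2.4097

2.4097


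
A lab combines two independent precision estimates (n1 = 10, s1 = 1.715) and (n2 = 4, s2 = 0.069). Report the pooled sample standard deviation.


s_p = sqrt(((n1-1)*s1^2 + (n2-1)*s2^2) / (n1+n2-2))
numerator = (10-1)*1.715^2 + (4-1)*0.069^2 = 26.471025 + 0.014283 = 26.485308
denominator = 10 + 4 - 2 = 12
s_p^2 = 26.485308 / 12 = 2.207109
s_p = sqrt(2.207109) = 1.4856

1.4856


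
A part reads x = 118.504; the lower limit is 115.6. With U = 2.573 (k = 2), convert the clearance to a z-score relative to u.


u = U / k = 2.573 / 2 = 1.2865
margin = |LSL - x| = |115.6 - 118.504| = 2.904
z = margin / u = 2.904 / 1.2865
z = 2.2573

2.2573


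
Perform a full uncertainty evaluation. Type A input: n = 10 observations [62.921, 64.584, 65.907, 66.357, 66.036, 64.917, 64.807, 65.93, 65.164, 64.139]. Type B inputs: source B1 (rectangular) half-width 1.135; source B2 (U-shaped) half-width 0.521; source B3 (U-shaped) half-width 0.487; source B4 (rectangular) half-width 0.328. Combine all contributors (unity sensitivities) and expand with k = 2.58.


mean = (62.921 + 64.584 + 65.907 + 66.357 + 66.036 + 64.917 + 64.807 + 65.93 + 65.164 + 64.139) / 10 = 65.0762
s = sqrt(sum((x - mean)^2)/(n-1)) = 1.0462569
u_A = s / sqrt(n) = 1.0462569 / sqrt(10) = 0.33085548
u_B1 = 1.135 / sqrt(3) = 0.65529256
u_B2 = 0.521 / sqrt(2) = 0.36840263
u_B3 = 0.487 / sqrt(2) = 0.344361
u_B4 = 0.328 / sqrt(3) = 0.18937089
uc = sqrt(0.33085548^2 + 0.65529256^2 + 0.36840263^2 + 0.344361^2 + 0.18937089^2) = 0.91051635
U = k * uc = 2.58 * 0.91051635
U = 2.3491

2.3491


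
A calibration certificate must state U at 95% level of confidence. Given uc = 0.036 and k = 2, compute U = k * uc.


U = k * uc
U = 2 * 0.036
U = 0.0720

0.0720


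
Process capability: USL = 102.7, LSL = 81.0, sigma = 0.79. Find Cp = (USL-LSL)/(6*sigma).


Cp = (USL - LSL) / (6 * sigma)
= (102.7 - 81.0) / (6 * 0.79)
= 21.7000 / 4.7400
= 4.5781

4.5781


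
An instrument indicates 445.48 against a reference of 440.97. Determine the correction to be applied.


Correction = standard - reading
= 440.97 - 445.48
= -4.5100

-4.5100


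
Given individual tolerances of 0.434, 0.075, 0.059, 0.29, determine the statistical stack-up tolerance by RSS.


RSS = sqrt(0.434^2 + 0.075^2 + 0.059^2 + 0.29^2)
= sqrt(0.281562)
= 0.5306

0.5306


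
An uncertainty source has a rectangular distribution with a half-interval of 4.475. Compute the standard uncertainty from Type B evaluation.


u_B = half_width / sqrt(3)
u_B = 4.475 / 1.7320508
u_B = 2.5836

2.5836


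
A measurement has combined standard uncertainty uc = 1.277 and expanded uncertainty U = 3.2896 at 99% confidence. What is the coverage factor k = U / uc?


k = U / uc
k = 3.2896 / 1.277
k = 2.576

2.576


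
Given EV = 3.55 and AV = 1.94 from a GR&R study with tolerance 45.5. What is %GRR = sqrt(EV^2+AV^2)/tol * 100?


GRR = sqrt(EV^2 + AV^2) = sqrt(3.55^2 + 1.94^2) = 4.0455037
%GRR = GRR / tol * 100 = 4.0455037 / 45.5 * 100
%GRR = 8.8912

8.8912


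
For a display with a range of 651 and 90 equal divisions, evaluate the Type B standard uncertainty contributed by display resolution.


resolution = range / divisions
resolution = 651 / 90 = 7.2333333
u_res = resolution / (2*sqrt(3))
u_res = 7.2333333 / 3.4641016
u_res = 2.0881

2.0881


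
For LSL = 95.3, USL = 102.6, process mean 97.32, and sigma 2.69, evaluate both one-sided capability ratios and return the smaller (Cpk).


Cpu = (USL - mean) / (3*sigma) = (102.6 - 97.32) / (3*2.69) = 0.6543
Cpl = (mean - LSL) / (3*sigma) = (97.32 - 95.3) / (3*2.69) = 0.2503
Cpk = min(Cpu, Cpl) = 0.2503

0.2503


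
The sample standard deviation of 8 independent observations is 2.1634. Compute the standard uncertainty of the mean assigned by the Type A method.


u_A = s / sqrt(n)
u_A = 2.1634 / sqrt(8)
u_A = 2.1634 / 2.8284271
u_A = 0.7649

0.7649


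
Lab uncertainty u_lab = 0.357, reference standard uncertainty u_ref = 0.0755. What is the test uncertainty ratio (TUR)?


TUR = u_lab / u_ref
= 0.357 / 0.0755
= 4.7285

4.7285


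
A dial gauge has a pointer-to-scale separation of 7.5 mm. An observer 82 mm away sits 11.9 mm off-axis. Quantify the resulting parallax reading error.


error = h * offset / d
= 7.5 * 11.9 / 82
= 1.0884

1.0884


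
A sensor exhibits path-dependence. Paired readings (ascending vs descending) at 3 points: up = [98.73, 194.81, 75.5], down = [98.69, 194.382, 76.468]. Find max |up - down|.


|98.73 - 98.69| = 0.0400
|194.81 - 194.382| = 0.4280
|75.5 - 76.468| = 0.9680
hysteresis = max(diffs) = 0.9680

0.9680


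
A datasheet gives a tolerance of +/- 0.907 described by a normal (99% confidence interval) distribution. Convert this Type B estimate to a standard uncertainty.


u_B = half_width / 2.576
u_B = 0.907 / 2.576
u_B = 0.3521

0.3521


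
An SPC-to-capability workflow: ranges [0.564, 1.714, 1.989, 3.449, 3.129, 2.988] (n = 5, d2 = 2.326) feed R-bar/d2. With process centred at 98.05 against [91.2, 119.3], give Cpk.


R_bar = (0.564 + 1.714 + 1.989 + 3.449 + 3.129 + 2.988) / 6 = 2.3055
sigma = R_bar / d2 = 2.3055 / 2.326 = 0.99118659
Cp = (USL - LSL)/(6*sigma) = (119.3 - 91.2)/(6*0.99118659) = 4.7250
Cpu = (119.3 - 98.05)/(3*0.99118659) = 7.1463
Cpl = (98.05 - 91.2)/(3*0.99118659) = 2.3036
Cpk = min(Cpu, Cpl) = 2.3036

2.3036


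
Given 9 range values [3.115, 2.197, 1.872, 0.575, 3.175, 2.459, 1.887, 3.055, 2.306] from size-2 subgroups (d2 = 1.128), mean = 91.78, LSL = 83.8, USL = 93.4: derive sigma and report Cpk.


R_bar = (3.115 + 2.197 + 1.872 + 0.575 + 3.175 + 2.459 + 1.887 + 3.055 + 2.306) / 9 = 2.2934444
sigma = R_bar / d2 = 2.2934444 / 1.128 = 2.0331954
Cp = (USL - LSL)/(6*sigma) = (93.4 - 83.8)/(6*2.0331954) = 0.7869
Cpu = (93.4 - 91.78)/(3*2.0331954) = 0.2656
Cpl = (91.78 - 83.8)/(3*2.0331954) = 1.3083
Cpk = min(Cpu, Cpl) = 0.2656

0.2656


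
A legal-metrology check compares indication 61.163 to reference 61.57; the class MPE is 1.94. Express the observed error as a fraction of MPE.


e = indication - reference = 61.163 - 61.57 = -0.4070
|e| = 0.4070
ratio = |e| / MPE = 0.4070 / 1.94
ratio = 0.2098

0.2098


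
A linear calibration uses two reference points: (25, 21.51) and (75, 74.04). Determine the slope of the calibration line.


slope = (y2 - y1) / (x2 - x1)
= (74.04 - 21.51) / (75 - 25)
= 52.5300 / 50
= 1.0506

1.0506


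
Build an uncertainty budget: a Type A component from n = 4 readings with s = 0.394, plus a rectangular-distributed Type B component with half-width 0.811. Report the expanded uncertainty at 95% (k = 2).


u_A = s / sqrt(n) = 0.394 / sqrt(4) = 0.197
u_B = half_width / sqrt(3) = 0.811 / sqrt(3) = 0.46823107
uc = sqrt(u_A^2 + u_B^2) = sqrt(0.197^2 + 0.46823107^2) = 0.50798557
U = k * uc = 2 * 0.50798557
U = 1.0160

1.0160


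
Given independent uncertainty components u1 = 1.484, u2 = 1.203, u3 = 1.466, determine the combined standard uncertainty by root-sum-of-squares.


uc = sqrt(1.484^2 + 1.203^2 + 1.466^2)
uc = sqrt(5.798621)
uc = 2.4080

2.4080


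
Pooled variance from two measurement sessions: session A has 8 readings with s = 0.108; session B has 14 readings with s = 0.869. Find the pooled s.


s_p = sqrt(((n1-1)*s1^2 + (n2-1)*s2^2) / (n1+n2-2))
numerator = (8-1)*0.108^2 + (14-1)*0.869^2 = 0.081648 + 9.817093 = 9.898741
denominator = 8 + 14 - 2 = 20
s_p^2 = 9.898741 / 20 = 0.49493705
s_p = sqrt(0.49493705) = 0.7035

0.7035


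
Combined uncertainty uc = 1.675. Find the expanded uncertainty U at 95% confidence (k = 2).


U = k * uc
U = 2 * 1.675
U = 3.3500

3.3500


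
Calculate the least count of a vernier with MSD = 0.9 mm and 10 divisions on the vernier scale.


LC = MSD / n_div
= 0.9 / 10
= 0.0900

0.0900


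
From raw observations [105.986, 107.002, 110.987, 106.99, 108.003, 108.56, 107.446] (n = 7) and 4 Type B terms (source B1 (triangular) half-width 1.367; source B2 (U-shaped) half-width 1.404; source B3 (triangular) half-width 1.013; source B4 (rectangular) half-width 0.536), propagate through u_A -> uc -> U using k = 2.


mean = (105.986 + 107.002 + 110.987 + 106.99 + 108.003 + 108.56 + 107.446) / 7 = 107.8534286
s = sqrt(sum((x - mean)^2)/(n-1)) = 1.6054393
u_A = s / sqrt(n) = 1.6054393 / sqrt(7) = 0.60679902
u_B1 = 1.367 / sqrt(6) = 0.55807541
u_B2 = 1.404 / sqrt(2) = 0.99277792
u_B3 = 1.013 / sqrt(6) = 0.41355552
u_B4 = 0.536 / sqrt(3) = 0.30945974
uc = sqrt(0.60679902^2 + 0.55807541^2 + 0.99277792^2 + 0.41355552^2 + 0.30945974^2) = 1.3899837
U = k * uc = 2 * 1.3899837
U = 2.7800

2.7800


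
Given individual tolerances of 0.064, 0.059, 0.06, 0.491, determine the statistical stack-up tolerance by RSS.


RSS = sqrt(0.064^2 + 0.059^2 + 0.06^2 + 0.491^2)
= sqrt(0.252258)
= 0.5023

0.5023


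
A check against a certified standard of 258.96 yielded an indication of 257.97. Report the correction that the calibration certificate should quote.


Correction = standard - reading
= 258.96 - 257.97
= 0.9900

0.9900


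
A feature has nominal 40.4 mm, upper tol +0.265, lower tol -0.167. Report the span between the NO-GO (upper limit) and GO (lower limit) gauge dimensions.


GO = nominal - lower_tol (smallest hole = maximum material condition)
GO = 40.4 - 0.167 = 40.233
NO-GO = nominal + upper_tol (largest hole = least material condition)
NO-GO = 40.4 + 0.265 = 40.665
spread = NO-GO - GO = 40.665 - 40.233 = 0.4320

0.4320


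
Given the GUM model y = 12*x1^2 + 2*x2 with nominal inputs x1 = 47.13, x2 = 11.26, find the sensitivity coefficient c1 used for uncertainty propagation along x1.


y = 12*x1^2 + 2*x2
dy/dx1 = 2*12*x1
Evaluate at x1 = 47.13: c1 = 24 * 47.13
c1 = 1131.1200

1131.1200


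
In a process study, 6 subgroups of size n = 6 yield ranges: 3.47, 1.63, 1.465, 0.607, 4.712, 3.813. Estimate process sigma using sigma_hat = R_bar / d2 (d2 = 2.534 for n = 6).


R_bar = (3.47 + 1.63 + 1.465 + 0.607 + 4.712 + 3.813) / 6
R_bar = 15.697 / 6 = 2.6161667
sigma_hat = R_bar / d2 = 2.6161667 / 2.534 = 1.0324

1.0324


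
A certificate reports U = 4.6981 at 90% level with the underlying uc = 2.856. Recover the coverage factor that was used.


k = U / uc
k = 4.6981 / 2.856
k = 1.645

1.645


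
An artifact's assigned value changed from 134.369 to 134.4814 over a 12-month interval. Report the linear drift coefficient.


rate = (v2 - v1) / months
= (134.4814 - 134.369) / 12
= 0.1124 / 12
= 0.0094

0.0094


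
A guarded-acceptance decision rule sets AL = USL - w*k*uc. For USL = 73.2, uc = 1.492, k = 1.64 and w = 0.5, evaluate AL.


U = k * uc = 1.64 * 1.492 = 2.44688
guard band g = w * U = 0.5 * 2.44688 = 1.22344
AL = USL - g = 73.2 - 1.22344
AL = 71.9766

71.9766


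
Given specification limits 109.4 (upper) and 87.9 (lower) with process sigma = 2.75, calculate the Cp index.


Cp = (USL - LSL) / (6 * sigma)
= (109.4 - 87.9) / (6 * 2.75)
= 21.5000 / 16.5000
= 1.3030

1.3030


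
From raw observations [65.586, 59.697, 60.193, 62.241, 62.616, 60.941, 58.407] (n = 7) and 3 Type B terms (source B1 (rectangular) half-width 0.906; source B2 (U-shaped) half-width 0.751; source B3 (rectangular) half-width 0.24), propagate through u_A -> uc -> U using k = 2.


mean = (65.586 + 59.697 + 60.193 + 62.241 + 62.616 + 60.941 + 58.407) / 7 = 61.383
s = sqrt(sum((x - mean)^2)/(n-1)) = 2.3534478
u_A = s / sqrt(n) = 2.3534478 / sqrt(7) = 0.88951966
u_B1 = 0.906 / sqrt(3) = 0.52307934
u_B2 = 0.751 / sqrt(2) = 0.53103719
u_B3 = 0.24 / sqrt(3) = 0.13856406
uc = sqrt(0.88951966^2 + 0.52307934^2 + 0.53103719^2 + 0.13856406^2) = 1.1687847
U = k * uc = 2 * 1.1687847
U = 2.3376

2.3376


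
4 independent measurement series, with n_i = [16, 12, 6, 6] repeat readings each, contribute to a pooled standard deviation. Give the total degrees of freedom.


nu = sum_i (n_i - 1)
nu = ((16 - 1) + (12 - 1) + (6 - 1) + (6 - 1))
nu = 15 + 11 + 5 + 5
nu = 36

36


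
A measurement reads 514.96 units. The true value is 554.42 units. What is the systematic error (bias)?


Systematic error = measured - true
= 514.96 - 554.42
= -39.4600

-39.4600


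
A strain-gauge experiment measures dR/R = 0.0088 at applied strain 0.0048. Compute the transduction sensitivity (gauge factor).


GF = (dR/R) / epsilon
= 0.0088 / 0.0048
= 1.8333

1.8333


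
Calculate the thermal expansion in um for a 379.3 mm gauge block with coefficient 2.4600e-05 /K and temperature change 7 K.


dL = L * alpha * dT
= 379.3 * 2.4600e-05 * 7
= 0.0653155 mm
dL_um = 0.0653155 * 1000 = 65.3155 um

65.3155


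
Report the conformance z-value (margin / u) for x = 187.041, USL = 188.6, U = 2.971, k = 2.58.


u = U / k = 2.971 / 2.58 = 1.1515504
margin = |USL - x| = |188.6 - 187.041| = 1.559
z = margin / u = 1.559 / 1.1515504
z = 1.3538

1.3538


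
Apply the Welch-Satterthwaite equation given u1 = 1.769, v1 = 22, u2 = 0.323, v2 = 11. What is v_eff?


uc = sqrt(u1^2 + u2^2) = sqrt(1.769^2 + 0.323^2) = 1.7982464
v_eff = uc^4 / (u1^4/v1 + u2^4/v2)
= 1.7982464^4 / (1.769^4/22 + 0.323^4/11)
= 10.456752 / 0.44612133
v_eff = 23.4393

23.4393


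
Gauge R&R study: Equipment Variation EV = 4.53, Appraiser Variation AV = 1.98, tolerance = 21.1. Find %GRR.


GRR = sqrt(EV^2 + AV^2) = sqrt(4.53^2 + 1.98^2) = 4.9438143
%GRR = GRR / tol * 100 = 4.9438143 / 21.1 * 100
%GRR = 23.4304

23.4304


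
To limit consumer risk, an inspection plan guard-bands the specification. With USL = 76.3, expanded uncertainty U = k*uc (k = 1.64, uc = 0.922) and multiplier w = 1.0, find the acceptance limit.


U = k * uc = 1.64 * 0.922 = 1.51208
guard band g = w * U = 1.0 * 1.51208 = 1.51208
AL = USL - g = 76.3 - 1.51208
AL = 74.7879

74.7879


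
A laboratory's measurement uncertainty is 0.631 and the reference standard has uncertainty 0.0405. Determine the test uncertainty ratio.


TUR = u_lab / u_ref
= 0.631 / 0.0405
= 15.5802

15.5802


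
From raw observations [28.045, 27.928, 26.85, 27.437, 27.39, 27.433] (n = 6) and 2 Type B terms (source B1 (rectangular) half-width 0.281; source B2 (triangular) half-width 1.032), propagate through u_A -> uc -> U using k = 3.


mean = (28.045 + 27.928 + 26.85 + 27.437 + 27.39 + 27.433) / 6 = 27.51383333
s = sqrt(sum((x - mean)^2)/(n-1)) = 0.42944588
u_A = s / sqrt(n) = 0.42944588 / sqrt(6) = 0.17532055
u_B1 = 0.281 / sqrt(3) = 0.16223543
u_B2 = 1.032 / sqrt(6) = 0.42131224
uc = sqrt(0.17532055^2 + 0.16223543^2 + 0.42131224^2) = 0.48431563
U = k * uc = 3 * 0.48431563
U = 1.4529

1.4529


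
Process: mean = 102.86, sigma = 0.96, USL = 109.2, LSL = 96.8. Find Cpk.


Cpu = (USL - mean) / (3*sigma) = (109.2 - 102.86) / (3*0.96) = 2.2014
Cpl = (mean - LSL) / (3*sigma) = (102.86 - 96.8) / (3*0.96) = 2.1042
Cpk = min(Cpu, Cpl) = 2.1042

2.1042


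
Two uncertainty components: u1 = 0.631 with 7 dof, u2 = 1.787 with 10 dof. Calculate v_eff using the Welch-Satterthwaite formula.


uc = sqrt(u1^2 + u2^2) = sqrt(0.631^2 + 1.787^2) = 1.8951332
v_eff = uc^4 / (u1^4/v1 + u2^4/v2)
= 1.8951332^4 / (0.631^4/7 + 1.787^4/10)
= 12.899087 / 1.042408
v_eff = 12.3743

12.3743


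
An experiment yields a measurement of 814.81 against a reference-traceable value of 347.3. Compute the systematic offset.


Systematic error = measured - true
= 814.81 - 347.3
= 467.5100

467.5100


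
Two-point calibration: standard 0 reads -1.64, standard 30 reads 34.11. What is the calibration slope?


slope = (y2 - y1) / (x2 - x1)
= (34.11 - -1.64) / (30 - 0)
= 35.7500 / 30
= 1.1917

1.1917


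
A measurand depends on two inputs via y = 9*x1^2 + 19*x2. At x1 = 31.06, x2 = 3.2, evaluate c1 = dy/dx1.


y = 9*x1^2 + 19*x2
dy/dx1 = 2*9*x1
Evaluate at x1 = 31.06: c1 = 18 * 31.06
c1 = 559.0800

559.0800


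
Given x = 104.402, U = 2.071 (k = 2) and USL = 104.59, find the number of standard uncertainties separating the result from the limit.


u = U / k = 2.071 / 2 = 1.0355
margin = |USL - x| = |104.59 - 104.402| = 0.188
z = margin / u = 0.188 / 1.0355
z = 0.1816

0.1816


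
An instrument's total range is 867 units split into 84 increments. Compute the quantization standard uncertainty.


resolution = range / divisions
resolution = 867 / 84 = 10.321429
u_res = resolution / (2*sqrt(3))
u_res = 10.321429 / 3.4641016
u_res = 2.9795

2.9795


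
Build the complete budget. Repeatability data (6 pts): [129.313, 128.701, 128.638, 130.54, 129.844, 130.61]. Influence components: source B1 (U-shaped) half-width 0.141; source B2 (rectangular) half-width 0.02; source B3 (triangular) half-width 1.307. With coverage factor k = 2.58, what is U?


mean = (129.313 + 128.701 + 128.638 + 130.54 + 129.844 + 130.61) / 6 = 129.6076667
s = sqrt(sum((x - mean)^2)/(n-1)) = 0.86935578
u_A = s / sqrt(n) = 0.86935578 / sqrt(6) = 0.35491301
u_B1 = 0.141 / sqrt(2) = 0.099702056
u_B2 = 0.02 / sqrt(3) = 0.011547005
u_B3 = 1.307 / sqrt(6) = 0.53358052
uc = sqrt(0.35491301^2 + 0.099702056^2 + 0.011547005^2 + 0.53358052^2) = 0.64864879
U = k * uc = 2.58 * 0.64864879
U = 1.6735

1.6735


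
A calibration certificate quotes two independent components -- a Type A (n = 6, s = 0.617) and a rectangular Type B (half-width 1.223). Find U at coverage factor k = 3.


u_A = s / sqrt(n) = 0.617 / sqrt(6) = 0.2518892
u_B = half_width / sqrt(3) = 1.223 / sqrt(3) = 0.70609938
uc = sqrt(u_A^2 + u_B^2) = sqrt(0.2518892^2 + 0.70609938^2) = 0.74968294
U = k * uc = 3 * 0.74968294
U = 2.2490

2.2490


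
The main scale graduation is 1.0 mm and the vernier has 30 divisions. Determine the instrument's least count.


LC = MSD / n_div
= 1.0 / 30
= 0.0333

0.0333


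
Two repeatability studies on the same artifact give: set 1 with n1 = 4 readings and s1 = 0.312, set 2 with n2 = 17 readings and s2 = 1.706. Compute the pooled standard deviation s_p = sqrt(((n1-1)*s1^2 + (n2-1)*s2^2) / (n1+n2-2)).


s_p = sqrt(((n1-1)*s1^2 + (n2-1)*s2^2) / (n1+n2-2))
numerator = (4-1)*0.312^2 + (17-1)*1.706^2 = 0.292032 + 46.566976 = 46.859008
denominator = 4 + 17 - 2 = 19
s_p^2 = 46.859008 / 19 = 2.4662636
s_p = sqrt(2.4662636) = 1.5704

1.5704


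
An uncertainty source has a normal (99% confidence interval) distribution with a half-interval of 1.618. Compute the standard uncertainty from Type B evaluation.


u_B = half_width / 2.576
u_B = 1.618 / 2.576
u_B = 0.6281

0.6281


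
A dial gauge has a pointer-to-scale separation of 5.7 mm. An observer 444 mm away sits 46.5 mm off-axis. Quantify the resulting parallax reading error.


error = h * offset / d
= 5.7 * 46.5 / 444
= 0.5970

0.5970


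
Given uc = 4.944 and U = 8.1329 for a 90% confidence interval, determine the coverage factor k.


k = U / uc
k = 8.1329 / 4.944
k = 1.645

1.645


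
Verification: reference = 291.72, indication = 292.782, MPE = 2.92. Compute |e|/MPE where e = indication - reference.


e = indication - reference = 292.782 - 291.72 = 1.0620
|e| = 1.0620
ratio = |e| / MPE = 1.0620 / 2.92
ratio = 0.3637

0.3637


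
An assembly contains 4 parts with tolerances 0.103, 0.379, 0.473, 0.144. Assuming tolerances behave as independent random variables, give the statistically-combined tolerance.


RSS = sqrt(0.103^2 + 0.379^2 + 0.473^2 + 0.144^2)
= sqrt(0.398715)
= 0.6314

0.6314


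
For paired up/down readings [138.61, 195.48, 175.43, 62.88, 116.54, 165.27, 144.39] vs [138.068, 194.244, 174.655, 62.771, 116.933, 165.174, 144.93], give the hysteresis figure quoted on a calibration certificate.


|138.61 - 138.068| = 0.5420
|195.48 - 194.244| = 1.2360
|175.43 - 174.655| = 0.7750
|62.88 - 62.771| = 0.1090
|116.54 - 116.933| = 0.3930
|165.27 - 165.174| = 0.0960
|144.39 - 144.93| = 0.5400
hysteresis = max(diffs) = 1.2360

1.2360


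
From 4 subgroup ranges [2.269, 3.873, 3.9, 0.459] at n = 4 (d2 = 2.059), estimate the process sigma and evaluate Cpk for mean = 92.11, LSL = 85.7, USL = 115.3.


R_bar = (2.269 + 3.873 + 3.9 + 0.459) / 4 = 2.62525
sigma = R_bar / d2 = 2.62525 / 2.059 = 1.2750121
Cp = (USL - LSL)/(6*sigma) = (115.3 - 85.7)/(6*1.2750121) = 3.8692
Cpu = (115.3 - 92.11)/(3*1.2750121) = 6.0627
Cpl = (92.11 - 85.7)/(3*1.2750121) = 1.6758
Cpk = min(Cpu, Cpl) = 1.6758

1.6758


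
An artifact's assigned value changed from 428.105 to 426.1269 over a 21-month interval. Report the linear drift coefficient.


rate = (v2 - v1) / months
= (426.1269 - 428.105) / 21
= -1.9781 / 21
= -0.0942

-0.0942


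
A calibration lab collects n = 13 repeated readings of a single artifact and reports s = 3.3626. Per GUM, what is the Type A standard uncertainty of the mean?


u_A = s / sqrt(n)
u_A = 3.3626 / sqrt(13)
u_A = 3.3626 / 3.6055513
u_A = 0.9326

0.9326


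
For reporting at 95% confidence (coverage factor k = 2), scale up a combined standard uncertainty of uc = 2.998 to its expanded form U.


U = k * uc
U = 2 * 2.998
U = 5.9960

5.9960


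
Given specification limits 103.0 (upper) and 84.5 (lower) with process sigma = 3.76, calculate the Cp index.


Cp = (USL - LSL) / (6 * sigma)
= (103.0 - 84.5) / (6 * 3.76)
= 18.5000 / 22.5600
= 0.8200

0.8200


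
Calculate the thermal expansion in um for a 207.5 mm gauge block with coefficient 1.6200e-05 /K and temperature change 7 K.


dL = L * alpha * dT
= 207.5 * 1.6200e-05 * 7
= 0.0235305 mm
dL_um = 0.0235305 * 1000 = 23.5305 um

23.5305


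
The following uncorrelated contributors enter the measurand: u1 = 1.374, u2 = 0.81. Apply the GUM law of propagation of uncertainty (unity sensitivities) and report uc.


uc = sqrt(1.374^2 + 0.81^2)
uc = sqrt(2.543976)
uc = 1.5950

1.5950


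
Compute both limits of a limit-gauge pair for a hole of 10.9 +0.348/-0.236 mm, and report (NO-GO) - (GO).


GO = nominal - lower_tol (smallest hole = maximum material condition)
GO = 10.9 - 0.236 = 10.664
NO-GO = nominal + upper_tol (largest hole = least material condition)
NO-GO = 10.9 + 0.348 = 11.248
spread = NO-GO - GO = 11.248 - 10.664 = 0.5840

0.5840


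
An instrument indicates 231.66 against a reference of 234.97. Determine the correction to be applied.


Correction = standard - reading
= 234.97 - 231.66
= 3.3100

3.3100


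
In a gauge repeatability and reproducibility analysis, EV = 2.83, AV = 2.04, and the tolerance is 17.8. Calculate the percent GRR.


GRR = sqrt(EV^2 + AV^2) = sqrt(2.83^2 + 2.04^2) = 3.4886244
%GRR = GRR / tol * 100 = 3.4886244 / 17.8 * 100
%GRR = 19.5990

19.5990


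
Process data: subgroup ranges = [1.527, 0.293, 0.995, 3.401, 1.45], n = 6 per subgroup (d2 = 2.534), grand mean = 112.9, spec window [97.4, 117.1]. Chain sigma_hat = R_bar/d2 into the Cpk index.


R_bar = (1.527 + 0.293 + 0.995 + 3.401 + 1.45) / 5 = 1.5332
sigma = R_bar / d2 = 1.5332 / 2.534 = 0.6050513
Cp = (USL - LSL)/(6*sigma) = (117.1 - 97.4)/(6*0.6050513) = 5.4265
Cpu = (117.1 - 112.9)/(3*0.6050513) = 2.3139
Cpl = (112.9 - 97.4)/(3*0.6050513) = 8.5392
Cpk = min(Cpu, Cpl) = 2.3139

2.3139


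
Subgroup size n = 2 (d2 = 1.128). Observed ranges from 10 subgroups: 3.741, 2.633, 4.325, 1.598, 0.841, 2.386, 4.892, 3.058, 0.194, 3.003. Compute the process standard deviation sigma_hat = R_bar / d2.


R_bar = (3.741 + 2.633 + 4.325 + 1.598 + 0.841 + 2.386 + 4.892 + 3.058 + 0.194 + 3.003) / 10
R_bar = 26.671 / 10 = 2.6671
sigma_hat = R_bar / d2 = 2.6671 / 1.128 = 2.3645

2.3645


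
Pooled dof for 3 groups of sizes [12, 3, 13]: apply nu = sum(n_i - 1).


nu = sum_i (n_i - 1)
nu = ((12 - 1) + (3 - 1) + (13 - 1))
nu = 11 + 2 + 12
nu = 25

25


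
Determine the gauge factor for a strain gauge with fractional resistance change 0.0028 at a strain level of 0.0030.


GF = (dR/R) / epsilon
= 0.0028 / 0.0030
= 0.9333

0.9333


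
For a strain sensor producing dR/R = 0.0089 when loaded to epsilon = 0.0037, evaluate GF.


GF = (dR/R) / epsilon
= 0.0089 / 0.0037
= 2.4054

2.4054


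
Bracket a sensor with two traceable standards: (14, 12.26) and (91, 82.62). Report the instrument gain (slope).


slope = (y2 - y1) / (x2 - x1)
= (82.62 - 12.26) / (91 - 14)
= 70.3600 / 77
= 0.9138

0.9138


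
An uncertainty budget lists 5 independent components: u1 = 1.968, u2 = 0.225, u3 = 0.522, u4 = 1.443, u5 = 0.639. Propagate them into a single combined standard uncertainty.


uc = sqrt(1.968^2 + 0.225^2 + 0.522^2 + 1.443^2 + 0.639^2)
uc = sqrt(6.686703)
uc = 2.5859

2.5859


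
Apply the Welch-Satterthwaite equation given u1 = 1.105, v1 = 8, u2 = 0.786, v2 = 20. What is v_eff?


uc = sqrt(u1^2 + u2^2) = sqrt(1.105^2 + 0.786^2) = 1.3560313
v_eff = uc^4 / (u1^4/v1 + u2^4/v2)
= 1.3560313^4 / (1.105^4/8 + 0.786^4/20)
= 3.3812623 / 0.20544635
v_eff = 16.4581

16.4581


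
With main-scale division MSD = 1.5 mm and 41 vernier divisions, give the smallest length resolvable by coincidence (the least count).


LC = MSD / n_div
= 1.5 / 41
= 0.0366

0.0366


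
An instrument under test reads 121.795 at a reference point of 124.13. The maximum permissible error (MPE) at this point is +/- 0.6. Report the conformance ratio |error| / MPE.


e = indication - reference = 121.795 - 124.13 = -2.3350
|e| = 2.3350
ratio = |e| / MPE = 2.3350 / 0.6
ratio = 3.8917

3.8917


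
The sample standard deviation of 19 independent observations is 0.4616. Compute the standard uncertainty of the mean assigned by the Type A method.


u_A = s / sqrt(n)
u_A = 0.4616 / sqrt(19)
u_A = 0.4616 / 4.3588989
u_A = 0.1059

0.1059


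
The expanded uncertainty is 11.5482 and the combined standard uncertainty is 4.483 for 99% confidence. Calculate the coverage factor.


k = U / uc
k = 11.5482 / 4.483
k = 2.576

2.576


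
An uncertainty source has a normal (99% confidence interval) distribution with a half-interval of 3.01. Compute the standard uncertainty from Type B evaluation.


u_B = half_width / 2.576
u_B = 3.01 / 2.576
u_B = 1.1685

1.1685


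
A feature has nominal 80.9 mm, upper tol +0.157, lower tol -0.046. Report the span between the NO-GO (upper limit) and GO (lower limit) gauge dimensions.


GO = nominal - lower_tol (smallest hole = maximum material condition)
GO = 80.9 - 0.046 = 80.854
NO-GO = nominal + upper_tol (largest hole = least material condition)
NO-GO = 80.9 + 0.157 = 81.057
spread = NO-GO - GO = 81.057 - 80.854 = 0.2030

0.2030


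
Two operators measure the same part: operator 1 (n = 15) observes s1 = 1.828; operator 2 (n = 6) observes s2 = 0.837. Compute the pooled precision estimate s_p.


s_p = sqrt(((n1-1)*s1^2 + (n2-1)*s2^2) / (n1+n2-2))
numerator = (15-1)*1.828^2 + (6-1)*0.837^2 = 46.782176 + 3.502845 = 50.285021
denominator = 15 + 6 - 2 = 19
s_p^2 = 50.285021 / 19 = 2.6465801
s_p = sqrt(2.6465801) = 1.6268

1.6268


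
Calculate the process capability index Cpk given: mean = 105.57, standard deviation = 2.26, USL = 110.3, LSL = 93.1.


Cpu = (USL - mean) / (3*sigma) = (110.3 - 105.57) / (3*2.26) = 0.6976
Cpl = (mean - LSL) / (3*sigma) = (105.57 - 93.1) / (3*2.26) = 1.8392
Cpk = min(Cpu, Cpl) = 0.6976

0.6976


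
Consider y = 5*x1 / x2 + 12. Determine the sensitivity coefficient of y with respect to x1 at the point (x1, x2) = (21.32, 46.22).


y = 5*x1 / x2 + 12
dy/dx1 = 5/x2
Evaluate at x2 = 46.22: c1 = 5 / 46.22
c1 = 0.1082

0.1082


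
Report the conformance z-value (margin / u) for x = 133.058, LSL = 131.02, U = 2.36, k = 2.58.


u = U / k = 2.36 / 2.58 = 0.91472868
margin = |LSL - x| = |131.02 - 133.058| = 2.038
z = margin / u = 2.038 / 0.91472868
z = 2.2280

2.2280


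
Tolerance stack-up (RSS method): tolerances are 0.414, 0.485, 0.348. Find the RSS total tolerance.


RSS = sqrt(0.414^2 + 0.485^2 + 0.348^2)
= sqrt(0.527725)
= 0.7264

0.7264


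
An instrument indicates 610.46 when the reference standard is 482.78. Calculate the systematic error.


Systematic error = measured - true
= 610.46 - 482.78
= 127.6800

127.6800


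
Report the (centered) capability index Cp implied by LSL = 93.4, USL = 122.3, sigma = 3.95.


Cp = (USL - LSL) / (6 * sigma)
= (122.3 - 93.4) / (6 * 3.95)
= 28.9000 / 23.7000
= 1.2194

1.2194


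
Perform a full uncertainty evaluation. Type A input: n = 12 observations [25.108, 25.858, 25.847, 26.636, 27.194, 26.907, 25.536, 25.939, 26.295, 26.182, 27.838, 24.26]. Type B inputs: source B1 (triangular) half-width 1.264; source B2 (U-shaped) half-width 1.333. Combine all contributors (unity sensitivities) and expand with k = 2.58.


mean = (25.108 + 25.858 + 25.847 + 26.636 + 27.194 + 26.907 + 25.536 + 25.939 + 26.295 + 26.182 + 27.838 + 24.26) / 12 = 26.13333333
s = sqrt(sum((x - mean)^2)/(n-1)) = 0.95459152
u_A = s / sqrt(n) = 0.95459152 / sqrt(12) = 0.27556684
u_B1 = 1.264 / sqrt(6) = 0.51602584
u_B2 = 1.333 / sqrt(2) = 0.94257334
uc = sqrt(0.27556684^2 + 0.51602584^2 + 0.94257334^2) = 1.1093531
U = k * uc = 2.58 * 1.1093531
U = 2.8621

2.8621


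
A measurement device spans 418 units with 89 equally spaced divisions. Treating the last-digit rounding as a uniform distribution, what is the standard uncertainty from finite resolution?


resolution = range / divisions
resolution = 418 / 89 = 4.6966292
u_res = resolution / (2*sqrt(3))
u_res = 4.6966292 / 3.4641016
u_res = 1.3558

1.3558


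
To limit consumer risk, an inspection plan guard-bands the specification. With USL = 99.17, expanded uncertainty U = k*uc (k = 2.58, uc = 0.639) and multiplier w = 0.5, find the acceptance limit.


U = k * uc = 2.58 * 0.639 = 1.64862
guard band g = w * U = 0.5 * 1.64862 = 0.82431
AL = USL - g = 99.17 - 0.82431
AL = 98.3457

98.3457


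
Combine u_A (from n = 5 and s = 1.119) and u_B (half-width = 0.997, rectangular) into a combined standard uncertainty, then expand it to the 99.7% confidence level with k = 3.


u_A = s / sqrt(n) = 1.119 / sqrt(5) = 0.50043201
u_B = half_width / sqrt(3) = 0.997 / sqrt(3) = 0.57561822
uc = sqrt(u_A^2 + u_B^2) = sqrt(0.50043201^2 + 0.57561822^2) = 0.76273752
U = k * uc = 3 * 0.76273752
U = 2.2882

2.2882


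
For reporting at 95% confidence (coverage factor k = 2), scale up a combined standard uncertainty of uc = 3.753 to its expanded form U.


U = k * uc
U = 2 * 3.753
U = 7.5060

7.5060


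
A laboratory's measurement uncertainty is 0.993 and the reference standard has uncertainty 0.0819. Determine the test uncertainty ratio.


TUR = u_lab / u_ref
= 0.993 / 0.0819
= 12.1245

12.1245


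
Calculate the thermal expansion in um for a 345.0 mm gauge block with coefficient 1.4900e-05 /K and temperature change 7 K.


dL = L * alpha * dT
= 345.0 * 1.4900e-05 * 7
= 0.0359835 mm
dL_um = 0.0359835 * 1000 = 35.9835 um

35.9835


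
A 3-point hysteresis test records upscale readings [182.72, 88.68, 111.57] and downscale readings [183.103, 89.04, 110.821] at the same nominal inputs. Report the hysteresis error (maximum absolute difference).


|182.72 - 183.103| = 0.3830
|88.68 - 89.04| = 0.3600
|111.57 - 110.821| = 0.7490
hysteresis = max(diffs) = 0.7490

0.7490


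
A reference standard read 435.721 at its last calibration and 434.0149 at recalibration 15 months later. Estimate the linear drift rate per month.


rate = (v2 - v1) / months
= (434.0149 - 435.721) / 15
= -1.7061 / 15
= -0.1137

-0.1137


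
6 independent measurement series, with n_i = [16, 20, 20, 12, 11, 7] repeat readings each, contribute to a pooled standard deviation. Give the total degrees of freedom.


nu = sum_i (n_i - 1)
nu = ((16 - 1) + (20 - 1) + (20 - 1) + (12 - 1) + (11 - 1) + (7 - 1))
nu = 15 + 19 + 19 + 11 + 10 + 6
nu = 80

80


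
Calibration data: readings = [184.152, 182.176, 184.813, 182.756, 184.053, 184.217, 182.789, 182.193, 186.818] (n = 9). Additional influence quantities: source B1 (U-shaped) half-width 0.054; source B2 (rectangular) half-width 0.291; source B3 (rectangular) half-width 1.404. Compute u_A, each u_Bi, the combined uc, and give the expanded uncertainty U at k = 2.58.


mean = (184.152 + 182.176 + 184.813 + 182.756 + 184.053 + 184.217 + 182.789 + 182.193 + 186.818) / 9 = 183.7741111
s = sqrt(sum((x - mean)^2)/(n-1)) = 1.492571
u_A = s / sqrt(n) = 1.492571 / sqrt(9) = 0.49752367
u_B1 = 0.054 / sqrt(2) = 0.038183766
u_B2 = 0.291 / sqrt(3) = 0.16800893
u_B3 = 1.404 / sqrt(3) = 0.81059978
uc = sqrt(0.49752367^2 + 0.038183766^2 + 0.16800893^2 + 0.81059978^2) = 0.96658513
U = k * uc = 2.58 * 0.96658513
U = 2.4938

2.4938
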